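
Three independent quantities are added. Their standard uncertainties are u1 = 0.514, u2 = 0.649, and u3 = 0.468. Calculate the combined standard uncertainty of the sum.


For a sum of independent quantities, uc = sqrt(u1^2 + u2^2 + u3^2).
uc = sqrt(0.514^2 + 0.649^2 + 0.468^2)
uc = sqrt(0.264196 + 0.421201 + 0.219024)
uc = 0.951

0.951


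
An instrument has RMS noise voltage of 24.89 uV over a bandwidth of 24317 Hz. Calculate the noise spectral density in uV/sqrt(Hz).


Noise spectral density = Vrms / sqrt(BW).
NSD = 24.89 / sqrt(24317)
NSD = 24.89 / 155.9391
NSD = 0.1596 uV/sqrt(Hz)

0.1596 uV/sqrt(Hz)


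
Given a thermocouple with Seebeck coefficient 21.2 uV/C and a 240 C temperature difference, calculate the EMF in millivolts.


The thermocouple output V = sensitivity * dT.
V = 21.2 uV/C * 240 C
V = 5088.0 uV
V = 5.088 mV

5.088 mV


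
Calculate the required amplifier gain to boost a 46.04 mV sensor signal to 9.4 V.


Gain = Vout / Vin (converting to same units).
G = 9.4 V / 46.04 mV
G = 9400.0 mV / 46.04 mV
G = 204.17

204.17


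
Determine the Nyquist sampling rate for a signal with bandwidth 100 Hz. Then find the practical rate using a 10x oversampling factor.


By Nyquist theorem, fs_min = 2 * fmax.
fs_min = 2 * 100 = 200 Hz
Practical rate = 10 * fs_min = 10 * 200 = 2000 Hz

fs_min = 200 Hz, fs_practical = 2000 Hz


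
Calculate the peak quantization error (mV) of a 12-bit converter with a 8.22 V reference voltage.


The maximum quantization error is +/- LSB/2.
LSB = Vref / 2^n = 8.22 / 4096 = 0.00200684 V
Max error = LSB / 2 = 0.00200684 / 2 = 0.00100342 V
Max error = 1.0034 mV

1.0034 mV


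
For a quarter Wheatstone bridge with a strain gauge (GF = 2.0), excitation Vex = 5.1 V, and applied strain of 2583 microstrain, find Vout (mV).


Quarter bridge output: Vout = (GF * epsilon * Vex) / 4.
Vout = (2.0 * 2583e-6 * 5.1) / 4
Vout = 0.0263466 / 4 V
Vout = 0.00658665 V = 6.5866 mV

6.5866 mV


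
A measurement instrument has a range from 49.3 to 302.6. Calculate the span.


Span = upper range - lower range.
Span = 302.6 - (49.3)
Span = 253.3

253.3


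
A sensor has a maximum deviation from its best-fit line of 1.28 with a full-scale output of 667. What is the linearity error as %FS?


Linearity error = (max deviation / full scale) * 100%.
Linearity = (1.28 / 667) * 100
Linearity = 0.192 %FS

0.192 %FS


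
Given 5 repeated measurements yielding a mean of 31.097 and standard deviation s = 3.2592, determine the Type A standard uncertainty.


The standard uncertainty for Type A evaluation is u = s / sqrt(n).
u = 3.2592 / sqrt(5)
u = 3.2592 / 2.2361
u = 1.4576

1.4576


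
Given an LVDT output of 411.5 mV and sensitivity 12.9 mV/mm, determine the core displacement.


Displacement = Vout / sensitivity.
d = 411.5 / 12.9
d = 31.899 mm

31.899 mm


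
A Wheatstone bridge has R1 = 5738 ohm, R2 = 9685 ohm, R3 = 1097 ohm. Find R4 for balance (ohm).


At balance: R1*R4 = R2*R3, so R4 = R2*R3/R1.
R4 = 9685 * 1097 / 5738
R4 = 10624445 / 5738
R4 = 1851.59 ohm

1851.59 ohm


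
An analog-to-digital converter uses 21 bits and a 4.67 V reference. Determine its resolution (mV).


The resolution (LSB) of an ADC is Vref / 2^n.
LSB = 4.67 / 2^21
LSB = 4.67 / 2097152
LSB = 2.23e-06 V = 0.00222683 mV

0.00222683 mV


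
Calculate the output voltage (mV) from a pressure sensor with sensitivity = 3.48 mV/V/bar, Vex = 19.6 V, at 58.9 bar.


Output = sensitivity * Vex * P.
Vout = 3.48 * 19.6 * 58.9
Vout = 68.208 * 58.9
Vout = 4017.45 mV

4017.45 mV


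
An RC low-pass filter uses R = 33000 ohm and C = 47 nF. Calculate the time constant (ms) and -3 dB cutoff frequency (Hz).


Time constant: tau = R * C.
tau = 33000 * 4.70e-08 = 0.001551 s
tau = 1.551 ms
Cutoff frequency: fc = 1 / (2*pi*R*C).
fc = 1 / (2*pi*0.001551) = 102.61 Hz

tau = 1.551 ms, fc = 102.61 Hz


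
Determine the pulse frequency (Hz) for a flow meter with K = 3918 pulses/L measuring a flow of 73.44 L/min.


Frequency = K * Q / 60 (converting L/min to L/s).
f = 3918 * 73.44 / 60
f = 287737.92 / 60
f = 4795.63 Hz

4795.63 Hz


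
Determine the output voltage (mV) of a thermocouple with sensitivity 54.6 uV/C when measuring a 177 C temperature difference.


The thermocouple output V = sensitivity * dT.
V = 54.6 uV/C * 177 C
V = 9664.2 uV
V = 9.664 mV

9.664 mV


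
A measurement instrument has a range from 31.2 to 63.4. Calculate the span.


Span = upper range - lower range.
Span = 63.4 - (31.2)
Span = 32.2

32.2


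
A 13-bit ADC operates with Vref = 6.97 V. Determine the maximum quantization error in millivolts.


The maximum quantization error is +/- LSB/2.
LSB = Vref / 2^n = 6.97 / 8192 = 0.00085083 V
Max error = LSB / 2 = 0.00085083 / 2 = 0.00042542 V
Max error = 0.4254 mV

0.4254 mV


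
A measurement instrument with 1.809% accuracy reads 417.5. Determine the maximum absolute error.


Absolute error = (accuracy% / 100) * reading.
Error = (1.809 / 100) * 417.5
Error = 0.01809 * 417.5
Error = 7.5526

7.5526


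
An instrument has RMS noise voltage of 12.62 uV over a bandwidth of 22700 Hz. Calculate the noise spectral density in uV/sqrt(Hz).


Noise spectral density = Vrms / sqrt(BW).
NSD = 12.62 / sqrt(22700)
NSD = 12.62 / 150.6652
NSD = 0.0838 uV/sqrt(Hz)

0.0838 uV/sqrt(Hz)


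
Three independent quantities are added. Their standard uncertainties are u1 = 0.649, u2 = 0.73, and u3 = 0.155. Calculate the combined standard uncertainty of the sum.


For a sum of independent quantities, uc = sqrt(u1^2 + u2^2 + u3^2).
uc = sqrt(0.649^2 + 0.73^2 + 0.155^2)
uc = sqrt(0.421201 + 0.5329 + 0.024025)
uc = 0.989

0.989


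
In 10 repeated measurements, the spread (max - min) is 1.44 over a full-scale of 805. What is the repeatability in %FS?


Repeatability = (spread / full scale) * 100%.
R = (1.44 / 805) * 100
R = 0.179 %FS

0.179 %FS


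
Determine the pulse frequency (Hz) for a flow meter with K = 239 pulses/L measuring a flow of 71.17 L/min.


Frequency = K * Q / 60 (converting L/min to L/s).
f = 239 * 71.17 / 60
f = 17009.63 / 60
f = 283.49 Hz

283.49 Hz


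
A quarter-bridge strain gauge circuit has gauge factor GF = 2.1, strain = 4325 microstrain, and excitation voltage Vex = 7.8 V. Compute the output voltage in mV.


Quarter bridge output: Vout = (GF * epsilon * Vex) / 4.
Vout = (2.1 * 4325e-6 * 7.8) / 4
Vout = 0.0708435 / 4 V
Vout = 0.01771088 V = 17.7109 mV

17.7109 mV


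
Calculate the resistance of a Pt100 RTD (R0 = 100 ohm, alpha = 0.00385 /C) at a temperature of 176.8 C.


The RTD equation: Rt = R0 * (1 + alpha * T).
Rt = 100 * (1 + 0.00385 * 176.8)
Rt = 100 * (1 + 0.68068)
Rt = 100 * 1.68068
Rt = 168.068 ohm

168.068 ohm


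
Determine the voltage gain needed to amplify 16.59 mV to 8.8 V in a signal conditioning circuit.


Gain = Vout / Vin (converting to same units).
G = 8.8 V / 16.59 mV
G = 8800.0 mV / 16.59 mV
G = 530.44

530.44


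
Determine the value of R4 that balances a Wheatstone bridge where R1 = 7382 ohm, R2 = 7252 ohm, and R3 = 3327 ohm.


At balance: R1*R4 = R2*R3, so R4 = R2*R3/R1.
R4 = 7252 * 3327 / 7382
R4 = 24127404 / 7382
R4 = 3268.41 ohm

3268.41 ohm


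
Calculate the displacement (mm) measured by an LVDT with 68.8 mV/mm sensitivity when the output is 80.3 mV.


Displacement = Vout / sensitivity.
d = 80.3 / 68.8
d = 1.167 mm

1.167 mm


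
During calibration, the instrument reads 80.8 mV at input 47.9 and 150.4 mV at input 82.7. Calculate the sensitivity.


Sensitivity = (y2 - y1) / (x2 - x1).
S = (150.4 - 80.8) / (82.7 - 47.9)
S = 69.6 / 34.8
S = 2.0 mV/unit

2.0 mV/unit


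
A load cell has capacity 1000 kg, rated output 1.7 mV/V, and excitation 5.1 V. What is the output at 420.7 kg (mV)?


Vout = rated_output * Vex * (load / capacity).
Vout = 1.7 * 5.1 * (420.7 / 1000)
Vout = 1.7 * 5.1 * 0.4207
Vout = 3.647 mV

3.647 mV


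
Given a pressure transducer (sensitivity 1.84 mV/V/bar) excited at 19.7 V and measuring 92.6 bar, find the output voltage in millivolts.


Output = sensitivity * Vex * P.
Vout = 1.84 * 19.7 * 92.6
Vout = 36.248 * 92.6
Vout = 3356.56 mV

3356.56 mV


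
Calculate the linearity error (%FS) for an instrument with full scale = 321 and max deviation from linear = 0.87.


Linearity error = (max deviation / full scale) * 100%.
Linearity = (0.87 / 321) * 100
Linearity = 0.271 %FS

0.271 %FS


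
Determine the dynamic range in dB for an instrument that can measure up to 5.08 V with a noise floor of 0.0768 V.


Dynamic range = 20 * log10(Vmax / Vnoise).
DR = 20 * log10(5.08 / 0.0768)
DR = 20 * log10(66.15)
DR = 36.41 dB

36.41 dB


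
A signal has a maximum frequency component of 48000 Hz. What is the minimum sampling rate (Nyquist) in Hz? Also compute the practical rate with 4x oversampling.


By Nyquist theorem, fs_min = 2 * fmax.
fs_min = 2 * 48000 = 96000 Hz
Practical rate = 4 * fs_min = 4 * 96000 = 384000 Hz

fs_min = 96000 Hz, fs_practical = 384000 Hz


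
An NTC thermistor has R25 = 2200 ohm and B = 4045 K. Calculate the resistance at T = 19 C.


NTC thermistor equation: Rt = R25 * exp(B * (1/T - 1/T25)).
T in Kelvin: 292.15 K, T25 = 298.15 K
1/T - 1/T25 = 1/292.15 - 1/298.15 = 6.888e-05
B * (1/T - 1/T25) = 4045 * 6.888e-05 = 0.2786
Rt = 2200 * exp(0.2786) = 2906.9 ohm

2906.9 ohm


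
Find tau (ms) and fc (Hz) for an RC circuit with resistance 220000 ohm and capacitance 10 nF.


Time constant: tau = R * C.
tau = 220000 * 1.00e-08 = 0.0022 s
tau = 2.2 ms
Cutoff frequency: fc = 1 / (2*pi*R*C).
fc = 1 / (2*pi*0.0022) = 72.34 Hz

tau = 2.2 ms, fc = 72.34 Hz


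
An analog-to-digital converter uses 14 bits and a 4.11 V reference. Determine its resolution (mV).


The resolution (LSB) of an ADC is Vref / 2^n.
LSB = 4.11 / 2^14
LSB = 4.11 / 16384
LSB = 0.00025085 V = 0.25085449 mV

0.25085449 mV


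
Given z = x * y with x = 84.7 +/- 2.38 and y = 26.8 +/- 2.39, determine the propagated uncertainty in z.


For a product z = x*y, the relative uncertainty is:
uz/z = sqrt((ux/x)^2 + (uy/y)^2)
Relative uncertainties: ux/x = 2.38/84.7 = 0.028099
uy/y = 2.39/26.8 = 0.089179
z = 84.7 * 26.8 = 2270.0
uz = 2270.0 * sqrt(0.028099^2 + 0.089179^2) = 212.244

212.244


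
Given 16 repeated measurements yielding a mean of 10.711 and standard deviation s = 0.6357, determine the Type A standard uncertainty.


The standard uncertainty for Type A evaluation is u = s / sqrt(n).
u = 0.6357 / sqrt(16)
u = 0.6357 / 4.0
u = 0.1589

0.1589


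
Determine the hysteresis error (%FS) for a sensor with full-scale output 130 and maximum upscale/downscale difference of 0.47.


Hysteresis = (max difference / full scale) * 100%.
H = (0.47 / 130) * 100
H = 0.362 %FS

0.362 %FS


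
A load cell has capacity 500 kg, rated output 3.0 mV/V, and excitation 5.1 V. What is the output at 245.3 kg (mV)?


Vout = rated_output * Vex * (load / capacity).
Vout = 3.0 * 5.1 * (245.3 / 500)
Vout = 3.0 * 5.1 * 0.4906
Vout = 7.506 mV

7.506 mV


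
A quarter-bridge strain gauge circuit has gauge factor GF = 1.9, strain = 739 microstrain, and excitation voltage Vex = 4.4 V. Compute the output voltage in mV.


Quarter bridge output: Vout = (GF * epsilon * Vex) / 4.
Vout = (1.9 * 739e-6 * 4.4) / 4
Vout = 0.00617804 / 4 V
Vout = 0.00154451 V = 1.5445 mV

1.5445 mV


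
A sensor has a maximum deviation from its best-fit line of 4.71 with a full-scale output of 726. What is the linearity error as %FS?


Linearity error = (max deviation / full scale) * 100%.
Linearity = (4.71 / 726) * 100
Linearity = 0.649 %FS

0.649 %FS


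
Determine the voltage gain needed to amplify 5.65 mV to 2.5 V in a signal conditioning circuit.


Gain = Vout / Vin (converting to same units).
G = 2.5 V / 5.65 mV
G = 2500.0 mV / 5.65 mV
G = 442.48

442.48


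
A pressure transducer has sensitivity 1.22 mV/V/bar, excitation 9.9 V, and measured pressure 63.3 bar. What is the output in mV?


Output = sensitivity * Vex * P.
Vout = 1.22 * 9.9 * 63.3
Vout = 12.078 * 63.3
Vout = 764.54 mV

764.54 mV


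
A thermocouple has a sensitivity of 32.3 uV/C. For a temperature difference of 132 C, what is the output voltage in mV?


The thermocouple output V = sensitivity * dT.
V = 32.3 uV/C * 132 C
V = 4263.6 uV
V = 4.264 mV

4.264 mV


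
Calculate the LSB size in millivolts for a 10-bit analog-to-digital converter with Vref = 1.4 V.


The resolution (LSB) of an ADC is Vref / 2^n.
LSB = 1.4 / 2^10
LSB = 1.4 / 1024
LSB = 0.00136719 V = 1.3671875 mV

1.3671875 mV


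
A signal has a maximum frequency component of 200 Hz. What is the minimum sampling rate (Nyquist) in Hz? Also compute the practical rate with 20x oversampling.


By Nyquist theorem, fs_min = 2 * fmax.
fs_min = 2 * 200 = 400 Hz
Practical rate = 20 * fs_min = 20 * 400 = 8000 Hz

fs_min = 400 Hz, fs_practical = 8000 Hz


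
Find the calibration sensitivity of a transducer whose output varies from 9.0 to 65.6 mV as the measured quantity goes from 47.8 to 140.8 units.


Sensitivity = (y2 - y1) / (x2 - x1).
S = (65.6 - 9.0) / (140.8 - 47.8)
S = 56.6 / 93.0
S = 0.6086 mV/unit

0.6086 mV/unit


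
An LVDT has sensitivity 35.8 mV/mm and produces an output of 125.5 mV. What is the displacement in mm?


Displacement = Vout / sensitivity.
d = 125.5 / 35.8
d = 3.506 mm

3.506 mm


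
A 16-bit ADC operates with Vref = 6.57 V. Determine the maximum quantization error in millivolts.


The maximum quantization error is +/- LSB/2.
LSB = Vref / 2^n = 6.57 / 65536 = 0.00010025 V
Max error = LSB / 2 = 0.00010025 / 2 = 5.013e-05 V
Max error = 0.0501 mV

0.0501 mV


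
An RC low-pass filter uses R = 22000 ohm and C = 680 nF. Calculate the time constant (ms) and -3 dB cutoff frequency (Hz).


Time constant: tau = R * C.
tau = 22000 * 6.80e-07 = 0.01496 s
tau = 14.96 ms
Cutoff frequency: fc = 1 / (2*pi*R*C).
fc = 1 / (2*pi*0.01496) = 10.64 Hz

tau = 14.96 ms, fc = 10.64 Hz


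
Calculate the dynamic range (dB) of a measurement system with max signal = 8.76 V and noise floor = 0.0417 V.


Dynamic range = 20 * log10(Vmax / Vnoise).
DR = 20 * log10(8.76 / 0.0417)
DR = 20 * log10(210.07)
DR = 46.45 dB

46.45 dB


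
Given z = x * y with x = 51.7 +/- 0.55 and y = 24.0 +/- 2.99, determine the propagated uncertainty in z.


For a product z = x*y, the relative uncertainty is:
uz/z = sqrt((ux/x)^2 + (uy/y)^2)
Relative uncertainties: ux/x = 0.55/51.7 = 0.010638
uy/y = 2.99/24.0 = 0.124583
z = 51.7 * 24.0 = 1240.8
uz = 1240.8 * sqrt(0.010638^2 + 0.124583^2) = 155.146

155.146


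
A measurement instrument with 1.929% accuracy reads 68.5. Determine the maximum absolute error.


Absolute error = (accuracy% / 100) * reading.
Error = (1.929 / 100) * 68.5
Error = 0.01929 * 68.5
Error = 1.3214

1.3214


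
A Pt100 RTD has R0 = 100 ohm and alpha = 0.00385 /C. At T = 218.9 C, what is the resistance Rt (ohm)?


The RTD equation: Rt = R0 * (1 + alpha * T).
Rt = 100 * (1 + 0.00385 * 218.9)
Rt = 100 * (1 + 0.842765)
Rt = 100 * 1.842765
Rt = 184.276 ohm

184.276 ohm


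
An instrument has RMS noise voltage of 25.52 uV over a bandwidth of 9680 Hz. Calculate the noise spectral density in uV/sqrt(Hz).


Noise spectral density = Vrms / sqrt(BW).
NSD = 25.52 / sqrt(9680)
NSD = 25.52 / 98.387
NSD = 0.2594 uV/sqrt(Hz)

0.2594 uV/sqrt(Hz)


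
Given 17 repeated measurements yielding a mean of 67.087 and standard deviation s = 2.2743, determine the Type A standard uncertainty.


The standard uncertainty for Type A evaluation is u = s / sqrt(n).
u = 2.2743 / sqrt(17)
u = 2.2743 / 4.1231
u = 0.5516

0.5516


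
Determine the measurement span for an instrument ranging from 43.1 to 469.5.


Span = upper range - lower range.
Span = 469.5 - (43.1)
Span = 426.4

426.4


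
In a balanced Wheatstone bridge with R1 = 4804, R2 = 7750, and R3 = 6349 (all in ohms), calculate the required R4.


At balance: R1*R4 = R2*R3, so R4 = R2*R3/R1.
R4 = 7750 * 6349 / 4804
R4 = 49204750 / 4804
R4 = 10242.45 ohm

10242.45 ohm


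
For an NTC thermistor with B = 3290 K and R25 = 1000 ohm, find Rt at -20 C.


NTC thermistor equation: Rt = R25 * exp(B * (1/T - 1/T25)).
T in Kelvin: 253.15 K, T25 = 298.15 K
1/T - 1/T25 = 1/253.15 - 1/298.15 = 0.00059621
B * (1/T - 1/T25) = 3290 * 0.00059621 = 1.9615
Rt = 1000 * exp(1.9615) = 7110.2 ohm

7110.2 ohm


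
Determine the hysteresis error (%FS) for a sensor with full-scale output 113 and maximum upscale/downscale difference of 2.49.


Hysteresis = (max difference / full scale) * 100%.
H = (2.49 / 113) * 100
H = 2.204 %FS

2.204 %FS


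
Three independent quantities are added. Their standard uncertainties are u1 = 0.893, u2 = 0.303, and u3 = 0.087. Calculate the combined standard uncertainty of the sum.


For a sum of independent quantities, uc = sqrt(u1^2 + u2^2 + u3^2).
uc = sqrt(0.893^2 + 0.303^2 + 0.087^2)
uc = sqrt(0.797449 + 0.091809 + 0.007569)
uc = 0.947

0.947


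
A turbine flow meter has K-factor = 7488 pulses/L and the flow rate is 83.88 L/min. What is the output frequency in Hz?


Frequency = K * Q / 60 (converting L/min to L/s).
f = 7488 * 83.88 / 60
f = 628093.44 / 60
f = 10468.22 Hz

10468.22 Hz


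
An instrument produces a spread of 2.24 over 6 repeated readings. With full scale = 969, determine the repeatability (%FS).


Repeatability = (spread / full scale) * 100%.
R = (2.24 / 969) * 100
R = 0.231 %FS

0.231 %FS


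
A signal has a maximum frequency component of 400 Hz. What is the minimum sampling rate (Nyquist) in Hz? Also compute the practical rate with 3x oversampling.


By Nyquist theorem, fs_min = 2 * fmax.
fs_min = 2 * 400 = 800 Hz
Practical rate = 3 * fs_min = 3 * 800 = 2400 Hz

fs_min = 800 Hz, fs_practical = 2400 Hz


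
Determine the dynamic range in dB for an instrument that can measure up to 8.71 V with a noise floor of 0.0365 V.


Dynamic range = 20 * log10(Vmax / Vnoise).
DR = 20 * log10(8.71 / 0.0365)
DR = 20 * log10(238.63)
DR = 47.55 dB

47.55 dB


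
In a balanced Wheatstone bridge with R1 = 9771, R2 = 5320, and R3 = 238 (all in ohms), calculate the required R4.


At balance: R1*R4 = R2*R3, so R4 = R2*R3/R1.
R4 = 5320 * 238 / 9771
R4 = 1266160 / 9771
R4 = 129.58 ohm

129.58 ohm


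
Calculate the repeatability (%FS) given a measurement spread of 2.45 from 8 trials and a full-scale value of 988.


Repeatability = (spread / full scale) * 100%.
R = (2.45 / 988) * 100
R = 0.248 %FS

0.248 %FS


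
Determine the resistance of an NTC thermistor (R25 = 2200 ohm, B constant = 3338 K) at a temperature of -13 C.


NTC thermistor equation: Rt = R25 * exp(B * (1/T - 1/T25)).
T in Kelvin: 260.15 K, T25 = 298.15 K
1/T - 1/T25 = 1/260.15 - 1/298.15 = 0.00048992
B * (1/T - 1/T25) = 3338 * 0.00048992 = 1.6354
Rt = 2200 * exp(1.6354) = 11288.8 ohm

11288.8 ohm


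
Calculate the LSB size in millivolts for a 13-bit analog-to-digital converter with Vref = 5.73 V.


The resolution (LSB) of an ADC is Vref / 2^n.
LSB = 5.73 / 2^13
LSB = 5.73 / 8192
LSB = 0.00069946 V = 0.69946289 mV

0.69946289 mV


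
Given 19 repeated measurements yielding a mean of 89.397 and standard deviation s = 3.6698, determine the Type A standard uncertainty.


The standard uncertainty for Type A evaluation is u = s / sqrt(n).
u = 3.6698 / sqrt(19)
u = 3.6698 / 4.3589
u = 0.8419

0.8419


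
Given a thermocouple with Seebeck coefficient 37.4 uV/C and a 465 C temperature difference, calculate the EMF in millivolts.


The thermocouple output V = sensitivity * dT.
V = 37.4 uV/C * 465 C
V = 17391.0 uV
V = 17.391 mV

17.391 mV


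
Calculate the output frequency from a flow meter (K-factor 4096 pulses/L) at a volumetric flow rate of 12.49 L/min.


Frequency = K * Q / 60 (converting L/min to L/s).
f = 4096 * 12.49 / 60
f = 51159.04 / 60
f = 852.65 Hz

852.65 Hz


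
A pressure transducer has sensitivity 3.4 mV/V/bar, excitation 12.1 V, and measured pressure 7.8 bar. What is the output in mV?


Output = sensitivity * Vex * P.
Vout = 3.4 * 12.1 * 7.8
Vout = 41.14 * 7.8
Vout = 320.89 mV

320.89 mV


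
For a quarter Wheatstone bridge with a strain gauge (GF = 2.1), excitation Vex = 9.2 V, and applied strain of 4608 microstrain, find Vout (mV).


Quarter bridge output: Vout = (GF * epsilon * Vex) / 4.
Vout = (2.1 * 4608e-6 * 9.2) / 4
Vout = 0.08902656 / 4 V
Vout = 0.02225664 V = 22.2566 mV

22.2566 mV


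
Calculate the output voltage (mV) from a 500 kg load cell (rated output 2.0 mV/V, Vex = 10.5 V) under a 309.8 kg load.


Vout = rated_output * Vex * (load / capacity).
Vout = 2.0 * 10.5 * (309.8 / 500)
Vout = 2.0 * 10.5 * 0.6196
Vout = 13.012 mV

13.012 mV


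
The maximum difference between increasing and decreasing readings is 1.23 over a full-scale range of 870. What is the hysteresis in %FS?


Hysteresis = (max difference / full scale) * 100%.
H = (1.23 / 870) * 100
H = 0.141 %FS

0.141 %FS


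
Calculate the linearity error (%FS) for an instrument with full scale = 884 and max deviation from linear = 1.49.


Linearity error = (max deviation / full scale) * 100%.
Linearity = (1.49 / 884) * 100
Linearity = 0.169 %FS

0.169 %FS


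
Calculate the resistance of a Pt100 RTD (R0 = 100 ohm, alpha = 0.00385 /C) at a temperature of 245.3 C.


The RTD equation: Rt = R0 * (1 + alpha * T).
Rt = 100 * (1 + 0.00385 * 245.3)
Rt = 100 * (1 + 0.944405)
Rt = 100 * 1.944405
Rt = 194.441 ohm

194.441 ohm


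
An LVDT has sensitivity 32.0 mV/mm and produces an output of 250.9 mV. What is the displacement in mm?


Displacement = Vout / sensitivity.
d = 250.9 / 32.0
d = 7.841 mm

7.841 mm


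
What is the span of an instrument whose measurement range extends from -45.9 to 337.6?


Span = upper range - lower range.
Span = 337.6 - (-45.9)
Span = 383.5

383.5


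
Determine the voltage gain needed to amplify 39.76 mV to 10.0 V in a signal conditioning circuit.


Gain = Vout / Vin (converting to same units).
G = 10.0 V / 39.76 mV
G = 10000.0 mV / 39.76 mV
G = 251.51

251.51


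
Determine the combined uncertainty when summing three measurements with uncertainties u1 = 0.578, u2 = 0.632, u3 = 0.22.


For a sum of independent quantities, uc = sqrt(u1^2 + u2^2 + u3^2).
uc = sqrt(0.578^2 + 0.632^2 + 0.22^2)
uc = sqrt(0.334084 + 0.399424 + 0.0484)
uc = 0.8843

0.8843


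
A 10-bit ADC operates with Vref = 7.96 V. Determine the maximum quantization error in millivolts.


The maximum quantization error is +/- LSB/2.
LSB = Vref / 2^n = 7.96 / 1024 = 0.00777344 V
Max error = LSB / 2 = 0.00777344 / 2 = 0.00388672 V
Max error = 3.8867 mV

3.8867 mV


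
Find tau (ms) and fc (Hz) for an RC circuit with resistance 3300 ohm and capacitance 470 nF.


Time constant: tau = R * C.
tau = 3300 * 4.70e-07 = 0.001551 s
tau = 1.551 ms
Cutoff frequency: fc = 1 / (2*pi*R*C).
fc = 1 / (2*pi*0.001551) = 102.61 Hz

tau = 1.551 ms, fc = 102.61 Hz


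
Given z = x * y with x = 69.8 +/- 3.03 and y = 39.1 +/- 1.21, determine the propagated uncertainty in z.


For a product z = x*y, the relative uncertainty is:
uz/z = sqrt((ux/x)^2 + (uy/y)^2)
Relative uncertainties: ux/x = 3.03/69.8 = 0.04341
uy/y = 1.21/39.1 = 0.030946
z = 69.8 * 39.1 = 2729.2
uz = 2729.2 * sqrt(0.04341^2 + 0.030946^2) = 145.496

145.496


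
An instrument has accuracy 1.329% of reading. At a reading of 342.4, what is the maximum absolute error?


Absolute error = (accuracy% / 100) * reading.
Error = (1.329 / 100) * 342.4
Error = 0.01329 * 342.4
Error = 4.5505

4.5505


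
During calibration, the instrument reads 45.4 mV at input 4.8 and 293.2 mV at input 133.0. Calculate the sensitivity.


Sensitivity = (y2 - y1) / (x2 - x1).
S = (293.2 - 45.4) / (133.0 - 4.8)
S = 247.8 / 128.2
S = 1.9329 mV/unit

1.9329 mV/unit


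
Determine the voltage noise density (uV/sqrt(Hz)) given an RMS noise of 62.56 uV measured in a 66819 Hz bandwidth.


Noise spectral density = Vrms / sqrt(BW).
NSD = 62.56 / sqrt(66819)
NSD = 62.56 / 258.4937
NSD = 0.242 uV/sqrt(Hz)

0.242 uV/sqrt(Hz)


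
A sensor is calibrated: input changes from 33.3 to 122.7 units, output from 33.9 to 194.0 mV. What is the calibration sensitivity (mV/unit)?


Sensitivity = (y2 - y1) / (x2 - x1).
S = (194.0 - 33.9) / (122.7 - 33.3)
S = 160.1 / 89.4
S = 1.7908 mV/unit

1.7908 mV/unit


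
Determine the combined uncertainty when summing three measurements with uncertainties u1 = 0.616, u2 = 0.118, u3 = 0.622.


For a sum of independent quantities, uc = sqrt(u1^2 + u2^2 + u3^2).
uc = sqrt(0.616^2 + 0.118^2 + 0.622^2)
uc = sqrt(0.379456 + 0.013924 + 0.386884)
uc = 0.8833

0.8833


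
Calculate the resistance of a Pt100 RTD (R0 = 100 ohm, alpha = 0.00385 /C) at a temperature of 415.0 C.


The RTD equation: Rt = R0 * (1 + alpha * T).
Rt = 100 * (1 + 0.00385 * 415.0)
Rt = 100 * (1 + 1.59775)
Rt = 100 * 2.59775
Rt = 259.775 ohm

259.775 ohm


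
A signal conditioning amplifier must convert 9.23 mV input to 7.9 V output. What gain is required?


Gain = Vout / Vin (converting to same units).
G = 7.9 V / 9.23 mV
G = 7900.0 mV / 9.23 mV
G = 855.9

855.9


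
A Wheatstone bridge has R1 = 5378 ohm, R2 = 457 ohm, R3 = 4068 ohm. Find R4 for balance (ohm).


At balance: R1*R4 = R2*R3, so R4 = R2*R3/R1.
R4 = 457 * 4068 / 5378
R4 = 1859076 / 5378
R4 = 345.68 ohm

345.68 ohm


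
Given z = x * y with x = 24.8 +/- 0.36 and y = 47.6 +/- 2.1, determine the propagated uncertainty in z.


For a product z = x*y, the relative uncertainty is:
uz/z = sqrt((ux/x)^2 + (uy/y)^2)
Relative uncertainties: ux/x = 0.36/24.8 = 0.014516
uy/y = 2.1/47.6 = 0.044118
z = 24.8 * 47.6 = 1180.5
uz = 1180.5 * sqrt(0.014516^2 + 0.044118^2) = 54.827

54.827


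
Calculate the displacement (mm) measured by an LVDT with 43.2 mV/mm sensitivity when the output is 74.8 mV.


Displacement = Vout / sensitivity.
d = 74.8 / 43.2
d = 1.731 mm

1.731 mm


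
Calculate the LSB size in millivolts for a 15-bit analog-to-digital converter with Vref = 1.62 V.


The resolution (LSB) of an ADC is Vref / 2^n.
LSB = 1.62 / 2^15
LSB = 1.62 / 32768
LSB = 4.944e-05 V = 0.04943848 mV

0.04943848 mV


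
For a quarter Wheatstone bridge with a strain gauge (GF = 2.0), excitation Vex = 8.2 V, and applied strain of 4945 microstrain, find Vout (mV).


Quarter bridge output: Vout = (GF * epsilon * Vex) / 4.
Vout = (2.0 * 4945e-6 * 8.2) / 4
Vout = 0.081098 / 4 V
Vout = 0.0202745 V = 20.2745 mV

20.2745 mV


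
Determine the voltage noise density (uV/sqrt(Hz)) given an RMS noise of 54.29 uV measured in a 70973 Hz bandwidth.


Noise spectral density = Vrms / sqrt(BW).
NSD = 54.29 / sqrt(70973)
NSD = 54.29 / 266.4076
NSD = 0.2038 uV/sqrt(Hz)

0.2038 uV/sqrt(Hz)


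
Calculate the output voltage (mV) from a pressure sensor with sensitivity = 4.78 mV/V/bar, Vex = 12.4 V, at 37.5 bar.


Output = sensitivity * Vex * P.
Vout = 4.78 * 12.4 * 37.5
Vout = 59.272 * 37.5
Vout = 2222.7 mV

2222.7 mV


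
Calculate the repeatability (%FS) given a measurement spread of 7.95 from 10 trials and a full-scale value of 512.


Repeatability = (spread / full scale) * 100%.
R = (7.95 / 512) * 100
R = 1.553 %FS

1.553 %FS


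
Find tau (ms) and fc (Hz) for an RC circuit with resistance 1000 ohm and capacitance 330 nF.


Time constant: tau = R * C.
tau = 1000 * 3.30e-07 = 0.00033 s
tau = 0.33 ms
Cutoff frequency: fc = 1 / (2*pi*R*C).
fc = 1 / (2*pi*0.00033) = 482.29 Hz

tau = 0.33 ms, fc = 482.29 Hz


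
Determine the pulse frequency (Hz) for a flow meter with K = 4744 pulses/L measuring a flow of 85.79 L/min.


Frequency = K * Q / 60 (converting L/min to L/s).
f = 4744 * 85.79 / 60
f = 406987.76 / 60
f = 6783.13 Hz

6783.13 Hz


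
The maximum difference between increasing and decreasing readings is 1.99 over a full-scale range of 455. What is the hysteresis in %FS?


Hysteresis = (max difference / full scale) * 100%.
H = (1.99 / 455) * 100
H = 0.437 %FS

0.437 %FS


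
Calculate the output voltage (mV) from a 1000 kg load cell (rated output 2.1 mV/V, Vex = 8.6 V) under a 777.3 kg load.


Vout = rated_output * Vex * (load / capacity).
Vout = 2.1 * 8.6 * (777.3 / 1000)
Vout = 2.1 * 8.6 * 0.7773
Vout = 14.038 mV

14.038 mV


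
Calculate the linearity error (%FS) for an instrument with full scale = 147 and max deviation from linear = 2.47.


Linearity error = (max deviation / full scale) * 100%.
Linearity = (2.47 / 147) * 100
Linearity = 1.68 %FS

1.68 %FS


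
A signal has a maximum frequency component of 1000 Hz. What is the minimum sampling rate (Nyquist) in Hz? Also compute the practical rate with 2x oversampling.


By Nyquist theorem, fs_min = 2 * fmax.
fs_min = 2 * 1000 = 2000 Hz
Practical rate = 2 * fs_min = 2 * 2000 = 4000 Hz

fs_min = 2000 Hz, fs_practical = 4000 Hz


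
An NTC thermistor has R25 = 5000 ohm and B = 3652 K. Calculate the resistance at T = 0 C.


NTC thermistor equation: Rt = R25 * exp(B * (1/T - 1/T25)).
T in Kelvin: 273.15 K, T25 = 298.15 K
1/T - 1/T25 = 1/273.15 - 1/298.15 = 0.00030698
B * (1/T - 1/T25) = 3652 * 0.00030698 = 1.1211
Rt = 5000 * exp(1.1211) = 15340.8 ohm

15340.8 ohm


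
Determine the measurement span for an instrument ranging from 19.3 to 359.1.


Span = upper range - lower range.
Span = 359.1 - (19.3)
Span = 339.8

339.8


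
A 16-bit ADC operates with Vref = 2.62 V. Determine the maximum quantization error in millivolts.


The maximum quantization error is +/- LSB/2.
LSB = Vref / 2^n = 2.62 / 65536 = 3.998e-05 V
Max error = LSB / 2 = 3.998e-05 / 2 = 1.999e-05 V
Max error = 0.02 mV

0.02 mV


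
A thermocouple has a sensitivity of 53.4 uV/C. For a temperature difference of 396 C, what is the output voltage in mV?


The thermocouple output V = sensitivity * dT.
V = 53.4 uV/C * 396 C
V = 21146.4 uV
V = 21.146 mV

21.146 mV


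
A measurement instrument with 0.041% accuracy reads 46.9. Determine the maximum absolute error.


Absolute error = (accuracy% / 100) * reading.
Error = (0.041 / 100) * 46.9
Error = 0.00041 * 46.9
Error = 0.0192

0.0192


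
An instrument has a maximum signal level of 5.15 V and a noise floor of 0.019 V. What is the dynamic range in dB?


Dynamic range = 20 * log10(Vmax / Vnoise).
DR = 20 * log10(5.15 / 0.019)
DR = 20 * log10(271.05)
DR = 48.66 dB

48.66 dB


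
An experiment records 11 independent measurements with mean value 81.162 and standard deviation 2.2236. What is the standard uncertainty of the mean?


The standard uncertainty for Type A evaluation is u = s / sqrt(n).
u = 2.2236 / sqrt(11)
u = 2.2236 / 3.3166
u = 0.6704

0.6704


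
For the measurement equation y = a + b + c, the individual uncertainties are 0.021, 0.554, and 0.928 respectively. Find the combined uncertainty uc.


For a sum of independent quantities, uc = sqrt(u1^2 + u2^2 + u3^2).
uc = sqrt(0.021^2 + 0.554^2 + 0.928^2)
uc = sqrt(0.000441 + 0.306916 + 0.861184)
uc = 1.081

1.081


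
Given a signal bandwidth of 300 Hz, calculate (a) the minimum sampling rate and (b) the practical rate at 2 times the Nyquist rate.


By Nyquist theorem, fs_min = 2 * fmax.
fs_min = 2 * 300 = 600 Hz
Practical rate = 2 * fs_min = 2 * 600 = 1200 Hz

fs_min = 600 Hz, fs_practical = 1200 Hz


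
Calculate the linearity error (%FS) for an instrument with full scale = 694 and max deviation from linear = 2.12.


Linearity error = (max deviation / full scale) * 100%.
Linearity = (2.12 / 694) * 100
Linearity = 0.305 %FS

0.305 %FS


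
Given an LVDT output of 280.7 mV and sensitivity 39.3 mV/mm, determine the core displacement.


Displacement = Vout / sensitivity.
d = 280.7 / 39.3
d = 7.142 mm

7.142 mm


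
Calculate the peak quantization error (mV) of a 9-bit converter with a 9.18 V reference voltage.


The maximum quantization error is +/- LSB/2.
LSB = Vref / 2^n = 9.18 / 512 = 0.01792969 V
Max error = LSB / 2 = 0.01792969 / 2 = 0.00896484 V
Max error = 8.9648 mV

8.9648 mV


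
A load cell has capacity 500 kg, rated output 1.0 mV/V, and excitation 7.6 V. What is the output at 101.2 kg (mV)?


Vout = rated_output * Vex * (load / capacity).
Vout = 1.0 * 7.6 * (101.2 / 500)
Vout = 1.0 * 7.6 * 0.2024
Vout = 1.538 mV

1.538 mV


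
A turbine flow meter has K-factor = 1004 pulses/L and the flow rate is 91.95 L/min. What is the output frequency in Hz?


Frequency = K * Q / 60 (converting L/min to L/s).
f = 1004 * 91.95 / 60
f = 92317.8 / 60
f = 1538.63 Hz

1538.63 Hz


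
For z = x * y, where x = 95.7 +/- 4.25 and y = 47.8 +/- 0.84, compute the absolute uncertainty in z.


For a product z = x*y, the relative uncertainty is:
uz/z = sqrt((ux/x)^2 + (uy/y)^2)
Relative uncertainties: ux/x = 4.25/95.7 = 0.04441
uy/y = 0.84/47.8 = 0.017573
z = 95.7 * 47.8 = 4574.5
uz = 4574.5 * sqrt(0.04441^2 + 0.017573^2) = 218.477

218.477


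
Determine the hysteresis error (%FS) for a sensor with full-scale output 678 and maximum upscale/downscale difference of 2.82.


Hysteresis = (max difference / full scale) * 100%.
H = (2.82 / 678) * 100
H = 0.416 %FS

0.416 %FS


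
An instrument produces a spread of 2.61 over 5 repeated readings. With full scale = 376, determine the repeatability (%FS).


Repeatability = (spread / full scale) * 100%.
R = (2.61 / 376) * 100
R = 0.694 %FS

0.694 %FS


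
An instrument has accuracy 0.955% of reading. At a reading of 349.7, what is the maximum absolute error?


Absolute error = (accuracy% / 100) * reading.
Error = (0.955 / 100) * 349.7
Error = 0.00955 * 349.7
Error = 3.3396

3.3396


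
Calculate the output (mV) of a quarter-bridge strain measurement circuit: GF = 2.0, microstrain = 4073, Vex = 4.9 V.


Quarter bridge output: Vout = (GF * epsilon * Vex) / 4.
Vout = (2.0 * 4073e-6 * 4.9) / 4
Vout = 0.0399154 / 4 V
Vout = 0.00997885 V = 9.9789 mV

9.9789 mV


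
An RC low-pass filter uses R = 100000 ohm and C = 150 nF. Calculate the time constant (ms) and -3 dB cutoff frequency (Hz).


Time constant: tau = R * C.
tau = 100000 * 1.50e-07 = 0.015 s
tau = 15.0 ms
Cutoff frequency: fc = 1 / (2*pi*R*C).
fc = 1 / (2*pi*0.015) = 10.61 Hz

tau = 15.0 ms, fc = 10.61 Hz


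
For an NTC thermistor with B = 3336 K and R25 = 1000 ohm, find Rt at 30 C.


NTC thermistor equation: Rt = R25 * exp(B * (1/T - 1/T25)).
T in Kelvin: 303.15 K, T25 = 298.15 K
1/T - 1/T25 = 1/303.15 - 1/298.15 = -5.532e-05
B * (1/T - 1/T25) = 3336 * -5.532e-05 = -0.1845
Rt = 1000 * exp(-0.1845) = 831.5 ohm

831.5 ohm


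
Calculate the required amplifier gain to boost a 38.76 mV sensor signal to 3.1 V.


Gain = Vout / Vin (converting to same units).
G = 3.1 V / 38.76 mV
G = 3100.0 mV / 38.76 mV
G = 79.98

79.98


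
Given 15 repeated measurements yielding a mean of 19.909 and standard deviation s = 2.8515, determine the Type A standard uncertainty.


The standard uncertainty for Type A evaluation is u = s / sqrt(n).
u = 2.8515 / sqrt(15)
u = 2.8515 / 3.873
u = 0.7363

0.7363


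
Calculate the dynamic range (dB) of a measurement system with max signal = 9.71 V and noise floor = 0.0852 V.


Dynamic range = 20 * log10(Vmax / Vnoise).
DR = 20 * log10(9.71 / 0.0852)
DR = 20 * log10(113.97)
DR = 41.14 dB

41.14 dB


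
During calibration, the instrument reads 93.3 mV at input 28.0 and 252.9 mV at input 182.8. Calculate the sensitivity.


Sensitivity = (y2 - y1) / (x2 - x1).
S = (252.9 - 93.3) / (182.8 - 28.0)
S = 159.6 / 154.8
S = 1.031 mV/unit

1.031 mV/unit


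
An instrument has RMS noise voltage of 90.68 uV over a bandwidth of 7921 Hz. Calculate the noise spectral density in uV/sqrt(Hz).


Noise spectral density = Vrms / sqrt(BW).
NSD = 90.68 / sqrt(7921)
NSD = 90.68 / 89.0
NSD = 1.0189 uV/sqrt(Hz)

1.0189 uV/sqrt(Hz)


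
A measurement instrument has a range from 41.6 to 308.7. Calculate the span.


Span = upper range - lower range.
Span = 308.7 - (41.6)
Span = 267.1

267.1


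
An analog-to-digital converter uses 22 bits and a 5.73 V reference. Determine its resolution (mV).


The resolution (LSB) of an ADC is Vref / 2^n.
LSB = 5.73 / 2^22
LSB = 5.73 / 4194304
LSB = 1.37e-06 V = 0.00136614 mV

0.00136614 mV


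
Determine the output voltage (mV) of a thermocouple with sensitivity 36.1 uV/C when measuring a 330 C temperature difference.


The thermocouple output V = sensitivity * dT.
V = 36.1 uV/C * 330 C
V = 11913.0 uV
V = 11.913 mV

11.913 mV


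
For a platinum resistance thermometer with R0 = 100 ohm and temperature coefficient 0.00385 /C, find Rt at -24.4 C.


The RTD equation: Rt = R0 * (1 + alpha * T).
Rt = 100 * (1 + 0.00385 * -24.4)
Rt = 100 * (1 + -0.09394)
Rt = 100 * 0.90606
Rt = 90.606 ohm

90.606 ohm


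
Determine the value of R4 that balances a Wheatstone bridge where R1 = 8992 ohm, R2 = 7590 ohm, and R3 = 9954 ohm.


At balance: R1*R4 = R2*R3, so R4 = R2*R3/R1.
R4 = 7590 * 9954 / 8992
R4 = 75550860 / 8992
R4 = 8402.01 ohm

8402.01 ohm


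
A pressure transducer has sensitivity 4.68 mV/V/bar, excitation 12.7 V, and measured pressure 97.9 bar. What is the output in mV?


Output = sensitivity * Vex * P.
Vout = 4.68 * 12.7 * 97.9
Vout = 59.436 * 97.9
Vout = 5818.78 mV

5818.78 mV


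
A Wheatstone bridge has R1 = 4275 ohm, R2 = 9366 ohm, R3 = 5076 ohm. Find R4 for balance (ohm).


At balance: R1*R4 = R2*R3, so R4 = R2*R3/R1.
R4 = 9366 * 5076 / 4275
R4 = 47541816 / 4275
R4 = 11120.89 ohm

11120.89 ohm


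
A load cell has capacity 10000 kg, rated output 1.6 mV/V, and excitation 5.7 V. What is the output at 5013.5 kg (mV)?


Vout = rated_output * Vex * (load / capacity).
Vout = 1.6 * 5.7 * (5013.5 / 10000)
Vout = 1.6 * 5.7 * 0.50135
Vout = 4.572 mV

4.572 mV


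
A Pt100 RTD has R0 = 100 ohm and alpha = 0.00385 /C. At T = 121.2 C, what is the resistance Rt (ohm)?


The RTD equation: Rt = R0 * (1 + alpha * T).
Rt = 100 * (1 + 0.00385 * 121.2)
Rt = 100 * (1 + 0.46662)
Rt = 100 * 1.46662
Rt = 146.662 ohm

146.662 ohm


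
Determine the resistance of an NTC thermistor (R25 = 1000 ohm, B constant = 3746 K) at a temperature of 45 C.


NTC thermistor equation: Rt = R25 * exp(B * (1/T - 1/T25)).
T in Kelvin: 318.15 K, T25 = 298.15 K
1/T - 1/T25 = 1/318.15 - 1/298.15 = -0.00021084
B * (1/T - 1/T25) = 3746 * -0.00021084 = -0.7898
Rt = 1000 * exp(-0.7898) = 453.9 ohm

453.9 ohm


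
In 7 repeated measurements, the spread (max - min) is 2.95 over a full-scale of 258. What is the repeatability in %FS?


Repeatability = (spread / full scale) * 100%.
R = (2.95 / 258) * 100
R = 1.143 %FS

1.143 %FS


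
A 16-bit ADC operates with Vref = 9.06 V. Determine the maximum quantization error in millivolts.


The maximum quantization error is +/- LSB/2.
LSB = Vref / 2^n = 9.06 / 65536 = 0.00013824 V
Max error = LSB / 2 = 0.00013824 / 2 = 6.912e-05 V
Max error = 0.0691 mV

0.0691 mV


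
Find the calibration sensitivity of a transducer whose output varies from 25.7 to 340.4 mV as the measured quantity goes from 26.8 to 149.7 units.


Sensitivity = (y2 - y1) / (x2 - x1).
S = (340.4 - 25.7) / (149.7 - 26.8)
S = 314.7 / 122.9
S = 2.5606 mV/unit

2.5606 mV/unit


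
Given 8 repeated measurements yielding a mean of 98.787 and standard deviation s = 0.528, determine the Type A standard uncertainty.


The standard uncertainty for Type A evaluation is u = s / sqrt(n).
u = 0.528 / sqrt(8)
u = 0.528 / 2.8284
u = 0.1867

0.1867


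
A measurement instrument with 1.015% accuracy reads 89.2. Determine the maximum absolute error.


Absolute error = (accuracy% / 100) * reading.
Error = (1.015 / 100) * 89.2
Error = 0.01015 * 89.2
Error = 0.9054

0.9054


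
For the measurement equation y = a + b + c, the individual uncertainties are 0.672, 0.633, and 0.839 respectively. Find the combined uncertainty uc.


For a sum of independent quantities, uc = sqrt(u1^2 + u2^2 + u3^2).
uc = sqrt(0.672^2 + 0.633^2 + 0.839^2)
uc = sqrt(0.451584 + 0.400689 + 0.703921)
uc = 1.2475

1.2475
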